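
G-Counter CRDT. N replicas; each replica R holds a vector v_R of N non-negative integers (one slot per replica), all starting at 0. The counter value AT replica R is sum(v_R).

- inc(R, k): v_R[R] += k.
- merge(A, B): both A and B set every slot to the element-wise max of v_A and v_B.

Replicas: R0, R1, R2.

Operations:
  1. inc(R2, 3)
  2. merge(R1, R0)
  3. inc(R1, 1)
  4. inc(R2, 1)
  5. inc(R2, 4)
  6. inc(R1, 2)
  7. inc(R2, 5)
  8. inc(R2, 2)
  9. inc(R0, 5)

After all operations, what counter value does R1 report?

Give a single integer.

Answer: 3

Derivation:
Op 1: inc R2 by 3 -> R2=(0,0,3) value=3
Op 2: merge R1<->R0 -> R1=(0,0,0) R0=(0,0,0)
Op 3: inc R1 by 1 -> R1=(0,1,0) value=1
Op 4: inc R2 by 1 -> R2=(0,0,4) value=4
Op 5: inc R2 by 4 -> R2=(0,0,8) value=8
Op 6: inc R1 by 2 -> R1=(0,3,0) value=3
Op 7: inc R2 by 5 -> R2=(0,0,13) value=13
Op 8: inc R2 by 2 -> R2=(0,0,15) value=15
Op 9: inc R0 by 5 -> R0=(5,0,0) value=5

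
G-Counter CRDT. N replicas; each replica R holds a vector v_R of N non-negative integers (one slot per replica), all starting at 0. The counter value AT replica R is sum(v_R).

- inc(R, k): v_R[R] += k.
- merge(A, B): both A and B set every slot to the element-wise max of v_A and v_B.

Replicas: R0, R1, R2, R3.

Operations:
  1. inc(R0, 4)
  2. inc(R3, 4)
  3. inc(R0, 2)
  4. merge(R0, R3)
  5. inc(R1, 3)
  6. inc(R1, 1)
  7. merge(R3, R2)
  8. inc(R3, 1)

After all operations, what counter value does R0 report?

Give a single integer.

Answer: 10

Derivation:
Op 1: inc R0 by 4 -> R0=(4,0,0,0) value=4
Op 2: inc R3 by 4 -> R3=(0,0,0,4) value=4
Op 3: inc R0 by 2 -> R0=(6,0,0,0) value=6
Op 4: merge R0<->R3 -> R0=(6,0,0,4) R3=(6,0,0,4)
Op 5: inc R1 by 3 -> R1=(0,3,0,0) value=3
Op 6: inc R1 by 1 -> R1=(0,4,0,0) value=4
Op 7: merge R3<->R2 -> R3=(6,0,0,4) R2=(6,0,0,4)
Op 8: inc R3 by 1 -> R3=(6,0,0,5) value=11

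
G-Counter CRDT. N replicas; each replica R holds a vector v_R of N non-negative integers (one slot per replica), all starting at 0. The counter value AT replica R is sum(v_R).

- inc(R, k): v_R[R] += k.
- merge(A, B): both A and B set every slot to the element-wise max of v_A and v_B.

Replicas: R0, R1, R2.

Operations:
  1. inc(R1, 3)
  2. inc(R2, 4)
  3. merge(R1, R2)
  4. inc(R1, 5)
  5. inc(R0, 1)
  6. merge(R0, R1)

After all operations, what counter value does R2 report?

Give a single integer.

Op 1: inc R1 by 3 -> R1=(0,3,0) value=3
Op 2: inc R2 by 4 -> R2=(0,0,4) value=4
Op 3: merge R1<->R2 -> R1=(0,3,4) R2=(0,3,4)
Op 4: inc R1 by 5 -> R1=(0,8,4) value=12
Op 5: inc R0 by 1 -> R0=(1,0,0) value=1
Op 6: merge R0<->R1 -> R0=(1,8,4) R1=(1,8,4)

Answer: 7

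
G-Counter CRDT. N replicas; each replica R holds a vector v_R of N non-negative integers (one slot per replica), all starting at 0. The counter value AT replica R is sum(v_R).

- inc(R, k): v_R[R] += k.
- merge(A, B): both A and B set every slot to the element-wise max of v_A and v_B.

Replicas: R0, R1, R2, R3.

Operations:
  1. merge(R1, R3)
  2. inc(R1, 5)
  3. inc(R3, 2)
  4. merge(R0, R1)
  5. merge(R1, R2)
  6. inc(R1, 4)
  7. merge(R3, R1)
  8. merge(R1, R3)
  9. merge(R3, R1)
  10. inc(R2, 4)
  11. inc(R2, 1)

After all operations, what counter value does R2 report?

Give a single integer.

Op 1: merge R1<->R3 -> R1=(0,0,0,0) R3=(0,0,0,0)
Op 2: inc R1 by 5 -> R1=(0,5,0,0) value=5
Op 3: inc R3 by 2 -> R3=(0,0,0,2) value=2
Op 4: merge R0<->R1 -> R0=(0,5,0,0) R1=(0,5,0,0)
Op 5: merge R1<->R2 -> R1=(0,5,0,0) R2=(0,5,0,0)
Op 6: inc R1 by 4 -> R1=(0,9,0,0) value=9
Op 7: merge R3<->R1 -> R3=(0,9,0,2) R1=(0,9,0,2)
Op 8: merge R1<->R3 -> R1=(0,9,0,2) R3=(0,9,0,2)
Op 9: merge R3<->R1 -> R3=(0,9,0,2) R1=(0,9,0,2)
Op 10: inc R2 by 4 -> R2=(0,5,4,0) value=9
Op 11: inc R2 by 1 -> R2=(0,5,5,0) value=10

Answer: 10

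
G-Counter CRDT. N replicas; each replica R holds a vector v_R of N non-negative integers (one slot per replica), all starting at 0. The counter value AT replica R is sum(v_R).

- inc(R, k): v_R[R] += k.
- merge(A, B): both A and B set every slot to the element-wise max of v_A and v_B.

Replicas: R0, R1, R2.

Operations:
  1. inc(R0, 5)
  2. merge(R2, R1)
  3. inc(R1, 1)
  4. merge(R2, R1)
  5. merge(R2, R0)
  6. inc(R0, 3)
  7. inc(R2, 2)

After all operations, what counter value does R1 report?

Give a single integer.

Op 1: inc R0 by 5 -> R0=(5,0,0) value=5
Op 2: merge R2<->R1 -> R2=(0,0,0) R1=(0,0,0)
Op 3: inc R1 by 1 -> R1=(0,1,0) value=1
Op 4: merge R2<->R1 -> R2=(0,1,0) R1=(0,1,0)
Op 5: merge R2<->R0 -> R2=(5,1,0) R0=(5,1,0)
Op 6: inc R0 by 3 -> R0=(8,1,0) value=9
Op 7: inc R2 by 2 -> R2=(5,1,2) value=8

Answer: 1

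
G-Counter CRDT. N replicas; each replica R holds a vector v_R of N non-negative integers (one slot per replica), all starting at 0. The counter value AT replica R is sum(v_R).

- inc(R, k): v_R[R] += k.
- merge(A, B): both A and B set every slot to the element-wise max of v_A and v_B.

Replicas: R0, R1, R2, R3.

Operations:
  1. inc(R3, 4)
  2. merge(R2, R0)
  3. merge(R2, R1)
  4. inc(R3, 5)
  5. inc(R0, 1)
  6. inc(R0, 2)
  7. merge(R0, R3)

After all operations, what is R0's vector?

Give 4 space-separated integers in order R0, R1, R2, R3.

Op 1: inc R3 by 4 -> R3=(0,0,0,4) value=4
Op 2: merge R2<->R0 -> R2=(0,0,0,0) R0=(0,0,0,0)
Op 3: merge R2<->R1 -> R2=(0,0,0,0) R1=(0,0,0,0)
Op 4: inc R3 by 5 -> R3=(0,0,0,9) value=9
Op 5: inc R0 by 1 -> R0=(1,0,0,0) value=1
Op 6: inc R0 by 2 -> R0=(3,0,0,0) value=3
Op 7: merge R0<->R3 -> R0=(3,0,0,9) R3=(3,0,0,9)

Answer: 3 0 0 9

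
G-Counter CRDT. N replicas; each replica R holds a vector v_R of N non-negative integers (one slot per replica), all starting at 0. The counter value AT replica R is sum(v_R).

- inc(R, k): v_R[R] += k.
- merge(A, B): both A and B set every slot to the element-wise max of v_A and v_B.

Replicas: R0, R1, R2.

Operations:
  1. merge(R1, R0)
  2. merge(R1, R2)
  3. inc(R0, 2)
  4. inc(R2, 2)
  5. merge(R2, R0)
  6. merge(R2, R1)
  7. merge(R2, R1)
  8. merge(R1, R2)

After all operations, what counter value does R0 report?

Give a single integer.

Answer: 4

Derivation:
Op 1: merge R1<->R0 -> R1=(0,0,0) R0=(0,0,0)
Op 2: merge R1<->R2 -> R1=(0,0,0) R2=(0,0,0)
Op 3: inc R0 by 2 -> R0=(2,0,0) value=2
Op 4: inc R2 by 2 -> R2=(0,0,2) value=2
Op 5: merge R2<->R0 -> R2=(2,0,2) R0=(2,0,2)
Op 6: merge R2<->R1 -> R2=(2,0,2) R1=(2,0,2)
Op 7: merge R2<->R1 -> R2=(2,0,2) R1=(2,0,2)
Op 8: merge R1<->R2 -> R1=(2,0,2) R2=(2,0,2)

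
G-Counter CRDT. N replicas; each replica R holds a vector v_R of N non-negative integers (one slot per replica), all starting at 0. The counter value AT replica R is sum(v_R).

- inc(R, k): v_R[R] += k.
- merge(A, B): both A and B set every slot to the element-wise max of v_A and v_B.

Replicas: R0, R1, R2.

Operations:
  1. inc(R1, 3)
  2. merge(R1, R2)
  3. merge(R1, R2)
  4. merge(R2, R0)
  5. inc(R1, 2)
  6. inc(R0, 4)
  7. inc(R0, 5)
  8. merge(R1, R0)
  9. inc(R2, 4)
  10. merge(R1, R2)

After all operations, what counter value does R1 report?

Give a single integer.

Op 1: inc R1 by 3 -> R1=(0,3,0) value=3
Op 2: merge R1<->R2 -> R1=(0,3,0) R2=(0,3,0)
Op 3: merge R1<->R2 -> R1=(0,3,0) R2=(0,3,0)
Op 4: merge R2<->R0 -> R2=(0,3,0) R0=(0,3,0)
Op 5: inc R1 by 2 -> R1=(0,5,0) value=5
Op 6: inc R0 by 4 -> R0=(4,3,0) value=7
Op 7: inc R0 by 5 -> R0=(9,3,0) value=12
Op 8: merge R1<->R0 -> R1=(9,5,0) R0=(9,5,0)
Op 9: inc R2 by 4 -> R2=(0,3,4) value=7
Op 10: merge R1<->R2 -> R1=(9,5,4) R2=(9,5,4)

Answer: 18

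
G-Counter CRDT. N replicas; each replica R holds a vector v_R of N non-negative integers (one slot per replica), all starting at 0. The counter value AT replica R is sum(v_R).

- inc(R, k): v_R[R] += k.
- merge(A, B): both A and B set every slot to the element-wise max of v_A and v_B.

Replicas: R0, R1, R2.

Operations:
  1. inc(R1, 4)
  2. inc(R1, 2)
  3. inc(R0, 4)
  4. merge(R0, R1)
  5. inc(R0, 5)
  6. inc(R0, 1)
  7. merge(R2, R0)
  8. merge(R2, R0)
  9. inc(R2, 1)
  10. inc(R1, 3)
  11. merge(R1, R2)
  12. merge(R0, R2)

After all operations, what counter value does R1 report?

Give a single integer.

Op 1: inc R1 by 4 -> R1=(0,4,0) value=4
Op 2: inc R1 by 2 -> R1=(0,6,0) value=6
Op 3: inc R0 by 4 -> R0=(4,0,0) value=4
Op 4: merge R0<->R1 -> R0=(4,6,0) R1=(4,6,0)
Op 5: inc R0 by 5 -> R0=(9,6,0) value=15
Op 6: inc R0 by 1 -> R0=(10,6,0) value=16
Op 7: merge R2<->R0 -> R2=(10,6,0) R0=(10,6,0)
Op 8: merge R2<->R0 -> R2=(10,6,0) R0=(10,6,0)
Op 9: inc R2 by 1 -> R2=(10,6,1) value=17
Op 10: inc R1 by 3 -> R1=(4,9,0) value=13
Op 11: merge R1<->R2 -> R1=(10,9,1) R2=(10,9,1)
Op 12: merge R0<->R2 -> R0=(10,9,1) R2=(10,9,1)

Answer: 20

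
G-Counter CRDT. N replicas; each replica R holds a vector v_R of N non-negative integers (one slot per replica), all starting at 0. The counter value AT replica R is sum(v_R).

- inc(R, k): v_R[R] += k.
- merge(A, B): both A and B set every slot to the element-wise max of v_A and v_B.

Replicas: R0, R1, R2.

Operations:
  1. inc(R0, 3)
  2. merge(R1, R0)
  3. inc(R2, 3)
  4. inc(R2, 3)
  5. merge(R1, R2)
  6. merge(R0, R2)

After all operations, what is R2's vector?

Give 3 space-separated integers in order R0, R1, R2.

Op 1: inc R0 by 3 -> R0=(3,0,0) value=3
Op 2: merge R1<->R0 -> R1=(3,0,0) R0=(3,0,0)
Op 3: inc R2 by 3 -> R2=(0,0,3) value=3
Op 4: inc R2 by 3 -> R2=(0,0,6) value=6
Op 5: merge R1<->R2 -> R1=(3,0,6) R2=(3,0,6)
Op 6: merge R0<->R2 -> R0=(3,0,6) R2=(3,0,6)

Answer: 3 0 6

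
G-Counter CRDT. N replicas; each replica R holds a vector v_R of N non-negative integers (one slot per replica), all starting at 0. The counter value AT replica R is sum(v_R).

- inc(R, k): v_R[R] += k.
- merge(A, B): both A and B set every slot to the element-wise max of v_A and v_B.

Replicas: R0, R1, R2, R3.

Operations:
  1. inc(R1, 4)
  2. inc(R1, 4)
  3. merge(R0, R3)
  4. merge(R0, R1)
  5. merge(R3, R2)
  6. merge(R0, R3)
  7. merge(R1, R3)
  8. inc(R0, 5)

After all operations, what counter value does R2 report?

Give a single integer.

Op 1: inc R1 by 4 -> R1=(0,4,0,0) value=4
Op 2: inc R1 by 4 -> R1=(0,8,0,0) value=8
Op 3: merge R0<->R3 -> R0=(0,0,0,0) R3=(0,0,0,0)
Op 4: merge R0<->R1 -> R0=(0,8,0,0) R1=(0,8,0,0)
Op 5: merge R3<->R2 -> R3=(0,0,0,0) R2=(0,0,0,0)
Op 6: merge R0<->R3 -> R0=(0,8,0,0) R3=(0,8,0,0)
Op 7: merge R1<->R3 -> R1=(0,8,0,0) R3=(0,8,0,0)
Op 8: inc R0 by 5 -> R0=(5,8,0,0) value=13

Answer: 0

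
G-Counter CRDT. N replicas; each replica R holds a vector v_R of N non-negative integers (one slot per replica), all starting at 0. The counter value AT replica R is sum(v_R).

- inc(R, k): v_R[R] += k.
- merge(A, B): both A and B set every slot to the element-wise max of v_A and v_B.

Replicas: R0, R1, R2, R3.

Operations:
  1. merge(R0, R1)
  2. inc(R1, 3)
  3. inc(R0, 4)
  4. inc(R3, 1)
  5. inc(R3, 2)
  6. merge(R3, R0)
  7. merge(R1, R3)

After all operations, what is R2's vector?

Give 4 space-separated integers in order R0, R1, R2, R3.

Op 1: merge R0<->R1 -> R0=(0,0,0,0) R1=(0,0,0,0)
Op 2: inc R1 by 3 -> R1=(0,3,0,0) value=3
Op 3: inc R0 by 4 -> R0=(4,0,0,0) value=4
Op 4: inc R3 by 1 -> R3=(0,0,0,1) value=1
Op 5: inc R3 by 2 -> R3=(0,0,0,3) value=3
Op 6: merge R3<->R0 -> R3=(4,0,0,3) R0=(4,0,0,3)
Op 7: merge R1<->R3 -> R1=(4,3,0,3) R3=(4,3,0,3)

Answer: 0 0 0 0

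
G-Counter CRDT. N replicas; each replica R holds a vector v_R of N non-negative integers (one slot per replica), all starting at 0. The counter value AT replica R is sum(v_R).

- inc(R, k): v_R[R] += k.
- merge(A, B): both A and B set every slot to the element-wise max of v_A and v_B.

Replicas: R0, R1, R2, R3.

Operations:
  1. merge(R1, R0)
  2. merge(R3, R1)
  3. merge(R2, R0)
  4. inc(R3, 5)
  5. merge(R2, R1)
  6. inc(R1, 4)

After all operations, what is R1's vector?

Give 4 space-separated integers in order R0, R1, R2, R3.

Op 1: merge R1<->R0 -> R1=(0,0,0,0) R0=(0,0,0,0)
Op 2: merge R3<->R1 -> R3=(0,0,0,0) R1=(0,0,0,0)
Op 3: merge R2<->R0 -> R2=(0,0,0,0) R0=(0,0,0,0)
Op 4: inc R3 by 5 -> R3=(0,0,0,5) value=5
Op 5: merge R2<->R1 -> R2=(0,0,0,0) R1=(0,0,0,0)
Op 6: inc R1 by 4 -> R1=(0,4,0,0) value=4

Answer: 0 4 0 0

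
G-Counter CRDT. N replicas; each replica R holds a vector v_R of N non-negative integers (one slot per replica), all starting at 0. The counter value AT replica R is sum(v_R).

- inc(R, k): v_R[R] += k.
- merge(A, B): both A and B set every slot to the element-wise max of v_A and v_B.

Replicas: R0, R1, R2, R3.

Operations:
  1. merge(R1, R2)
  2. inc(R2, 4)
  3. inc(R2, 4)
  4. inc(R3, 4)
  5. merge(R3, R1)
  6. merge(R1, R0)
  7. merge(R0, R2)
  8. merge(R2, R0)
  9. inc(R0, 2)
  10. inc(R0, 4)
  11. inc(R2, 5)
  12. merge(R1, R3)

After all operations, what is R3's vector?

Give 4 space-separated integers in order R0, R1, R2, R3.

Op 1: merge R1<->R2 -> R1=(0,0,0,0) R2=(0,0,0,0)
Op 2: inc R2 by 4 -> R2=(0,0,4,0) value=4
Op 3: inc R2 by 4 -> R2=(0,0,8,0) value=8
Op 4: inc R3 by 4 -> R3=(0,0,0,4) value=4
Op 5: merge R3<->R1 -> R3=(0,0,0,4) R1=(0,0,0,4)
Op 6: merge R1<->R0 -> R1=(0,0,0,4) R0=(0,0,0,4)
Op 7: merge R0<->R2 -> R0=(0,0,8,4) R2=(0,0,8,4)
Op 8: merge R2<->R0 -> R2=(0,0,8,4) R0=(0,0,8,4)
Op 9: inc R0 by 2 -> R0=(2,0,8,4) value=14
Op 10: inc R0 by 4 -> R0=(6,0,8,4) value=18
Op 11: inc R2 by 5 -> R2=(0,0,13,4) value=17
Op 12: merge R1<->R3 -> R1=(0,0,0,4) R3=(0,0,0,4)

Answer: 0 0 0 4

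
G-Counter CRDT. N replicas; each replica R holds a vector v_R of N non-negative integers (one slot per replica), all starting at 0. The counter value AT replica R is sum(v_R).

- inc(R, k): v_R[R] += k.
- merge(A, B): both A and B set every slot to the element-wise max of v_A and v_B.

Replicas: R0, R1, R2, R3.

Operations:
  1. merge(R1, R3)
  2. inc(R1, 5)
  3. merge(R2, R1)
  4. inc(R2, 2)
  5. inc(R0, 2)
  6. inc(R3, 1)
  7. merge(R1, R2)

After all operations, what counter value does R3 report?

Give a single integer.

Answer: 1

Derivation:
Op 1: merge R1<->R3 -> R1=(0,0,0,0) R3=(0,0,0,0)
Op 2: inc R1 by 5 -> R1=(0,5,0,0) value=5
Op 3: merge R2<->R1 -> R2=(0,5,0,0) R1=(0,5,0,0)
Op 4: inc R2 by 2 -> R2=(0,5,2,0) value=7
Op 5: inc R0 by 2 -> R0=(2,0,0,0) value=2
Op 6: inc R3 by 1 -> R3=(0,0,0,1) value=1
Op 7: merge R1<->R2 -> R1=(0,5,2,0) R2=(0,5,2,0)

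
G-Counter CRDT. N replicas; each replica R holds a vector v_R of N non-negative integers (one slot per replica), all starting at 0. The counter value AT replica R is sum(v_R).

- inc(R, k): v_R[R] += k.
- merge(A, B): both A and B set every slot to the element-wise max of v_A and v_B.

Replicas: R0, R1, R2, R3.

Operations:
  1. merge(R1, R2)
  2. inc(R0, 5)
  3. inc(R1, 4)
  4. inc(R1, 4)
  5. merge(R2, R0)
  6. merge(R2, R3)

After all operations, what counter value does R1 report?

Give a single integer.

Answer: 8

Derivation:
Op 1: merge R1<->R2 -> R1=(0,0,0,0) R2=(0,0,0,0)
Op 2: inc R0 by 5 -> R0=(5,0,0,0) value=5
Op 3: inc R1 by 4 -> R1=(0,4,0,0) value=4
Op 4: inc R1 by 4 -> R1=(0,8,0,0) value=8
Op 5: merge R2<->R0 -> R2=(5,0,0,0) R0=(5,0,0,0)
Op 6: merge R2<->R3 -> R2=(5,0,0,0) R3=(5,0,0,0)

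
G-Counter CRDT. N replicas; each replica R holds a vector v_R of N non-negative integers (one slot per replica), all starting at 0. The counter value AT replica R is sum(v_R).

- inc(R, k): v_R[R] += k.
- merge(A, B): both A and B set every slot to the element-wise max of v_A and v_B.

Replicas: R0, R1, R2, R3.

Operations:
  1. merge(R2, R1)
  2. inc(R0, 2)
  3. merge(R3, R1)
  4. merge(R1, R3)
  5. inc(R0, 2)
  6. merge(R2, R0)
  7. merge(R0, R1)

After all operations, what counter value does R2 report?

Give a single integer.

Op 1: merge R2<->R1 -> R2=(0,0,0,0) R1=(0,0,0,0)
Op 2: inc R0 by 2 -> R0=(2,0,0,0) value=2
Op 3: merge R3<->R1 -> R3=(0,0,0,0) R1=(0,0,0,0)
Op 4: merge R1<->R3 -> R1=(0,0,0,0) R3=(0,0,0,0)
Op 5: inc R0 by 2 -> R0=(4,0,0,0) value=4
Op 6: merge R2<->R0 -> R2=(4,0,0,0) R0=(4,0,0,0)
Op 7: merge R0<->R1 -> R0=(4,0,0,0) R1=(4,0,0,0)

Answer: 4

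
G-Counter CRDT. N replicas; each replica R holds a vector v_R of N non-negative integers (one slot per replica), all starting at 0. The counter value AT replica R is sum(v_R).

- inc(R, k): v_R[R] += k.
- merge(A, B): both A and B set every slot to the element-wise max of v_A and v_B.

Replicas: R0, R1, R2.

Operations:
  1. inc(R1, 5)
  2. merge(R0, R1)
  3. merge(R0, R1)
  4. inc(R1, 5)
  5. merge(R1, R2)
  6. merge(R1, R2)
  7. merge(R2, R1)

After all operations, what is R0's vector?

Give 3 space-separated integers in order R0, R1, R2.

Answer: 0 5 0

Derivation:
Op 1: inc R1 by 5 -> R1=(0,5,0) value=5
Op 2: merge R0<->R1 -> R0=(0,5,0) R1=(0,5,0)
Op 3: merge R0<->R1 -> R0=(0,5,0) R1=(0,5,0)
Op 4: inc R1 by 5 -> R1=(0,10,0) value=10
Op 5: merge R1<->R2 -> R1=(0,10,0) R2=(0,10,0)
Op 6: merge R1<->R2 -> R1=(0,10,0) R2=(0,10,0)
Op 7: merge R2<->R1 -> R2=(0,10,0) R1=(0,10,0)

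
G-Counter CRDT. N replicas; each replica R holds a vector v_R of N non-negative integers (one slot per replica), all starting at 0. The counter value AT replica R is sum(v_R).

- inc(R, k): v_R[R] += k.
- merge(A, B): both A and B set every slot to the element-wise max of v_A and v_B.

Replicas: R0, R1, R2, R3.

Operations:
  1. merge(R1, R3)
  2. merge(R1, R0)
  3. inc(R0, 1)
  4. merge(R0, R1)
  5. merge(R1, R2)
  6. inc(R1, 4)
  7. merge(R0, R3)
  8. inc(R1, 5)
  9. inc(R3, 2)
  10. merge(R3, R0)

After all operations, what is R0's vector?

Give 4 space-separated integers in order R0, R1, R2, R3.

Op 1: merge R1<->R3 -> R1=(0,0,0,0) R3=(0,0,0,0)
Op 2: merge R1<->R0 -> R1=(0,0,0,0) R0=(0,0,0,0)
Op 3: inc R0 by 1 -> R0=(1,0,0,0) value=1
Op 4: merge R0<->R1 -> R0=(1,0,0,0) R1=(1,0,0,0)
Op 5: merge R1<->R2 -> R1=(1,0,0,0) R2=(1,0,0,0)
Op 6: inc R1 by 4 -> R1=(1,4,0,0) value=5
Op 7: merge R0<->R3 -> R0=(1,0,0,0) R3=(1,0,0,0)
Op 8: inc R1 by 5 -> R1=(1,9,0,0) value=10
Op 9: inc R3 by 2 -> R3=(1,0,0,2) value=3
Op 10: merge R3<->R0 -> R3=(1,0,0,2) R0=(1,0,0,2)

Answer: 1 0 0 2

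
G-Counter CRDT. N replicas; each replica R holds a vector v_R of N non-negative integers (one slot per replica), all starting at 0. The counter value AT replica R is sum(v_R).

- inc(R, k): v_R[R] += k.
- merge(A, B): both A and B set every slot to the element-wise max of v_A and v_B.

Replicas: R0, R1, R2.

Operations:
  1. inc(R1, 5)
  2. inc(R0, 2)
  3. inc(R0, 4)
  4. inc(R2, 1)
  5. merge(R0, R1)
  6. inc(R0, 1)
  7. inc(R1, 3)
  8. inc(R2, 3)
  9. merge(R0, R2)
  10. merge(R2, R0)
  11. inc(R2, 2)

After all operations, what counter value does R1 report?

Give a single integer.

Op 1: inc R1 by 5 -> R1=(0,5,0) value=5
Op 2: inc R0 by 2 -> R0=(2,0,0) value=2
Op 3: inc R0 by 4 -> R0=(6,0,0) value=6
Op 4: inc R2 by 1 -> R2=(0,0,1) value=1
Op 5: merge R0<->R1 -> R0=(6,5,0) R1=(6,5,0)
Op 6: inc R0 by 1 -> R0=(7,5,0) value=12
Op 7: inc R1 by 3 -> R1=(6,8,0) value=14
Op 8: inc R2 by 3 -> R2=(0,0,4) value=4
Op 9: merge R0<->R2 -> R0=(7,5,4) R2=(7,5,4)
Op 10: merge R2<->R0 -> R2=(7,5,4) R0=(7,5,4)
Op 11: inc R2 by 2 -> R2=(7,5,6) value=18

Answer: 14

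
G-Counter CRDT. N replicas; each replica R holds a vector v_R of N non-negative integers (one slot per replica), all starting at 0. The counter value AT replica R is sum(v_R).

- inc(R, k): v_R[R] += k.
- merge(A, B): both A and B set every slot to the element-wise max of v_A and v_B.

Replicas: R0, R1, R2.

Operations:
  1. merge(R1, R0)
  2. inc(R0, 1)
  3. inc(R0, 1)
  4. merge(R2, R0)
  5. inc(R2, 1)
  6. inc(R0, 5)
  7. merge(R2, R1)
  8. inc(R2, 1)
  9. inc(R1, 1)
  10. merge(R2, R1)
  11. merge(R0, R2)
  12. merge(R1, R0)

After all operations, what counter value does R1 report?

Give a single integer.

Answer: 10

Derivation:
Op 1: merge R1<->R0 -> R1=(0,0,0) R0=(0,0,0)
Op 2: inc R0 by 1 -> R0=(1,0,0) value=1
Op 3: inc R0 by 1 -> R0=(2,0,0) value=2
Op 4: merge R2<->R0 -> R2=(2,0,0) R0=(2,0,0)
Op 5: inc R2 by 1 -> R2=(2,0,1) value=3
Op 6: inc R0 by 5 -> R0=(7,0,0) value=7
Op 7: merge R2<->R1 -> R2=(2,0,1) R1=(2,0,1)
Op 8: inc R2 by 1 -> R2=(2,0,2) value=4
Op 9: inc R1 by 1 -> R1=(2,1,1) value=4
Op 10: merge R2<->R1 -> R2=(2,1,2) R1=(2,1,2)
Op 11: merge R0<->R2 -> R0=(7,1,2) R2=(7,1,2)
Op 12: merge R1<->R0 -> R1=(7,1,2) R0=(7,1,2)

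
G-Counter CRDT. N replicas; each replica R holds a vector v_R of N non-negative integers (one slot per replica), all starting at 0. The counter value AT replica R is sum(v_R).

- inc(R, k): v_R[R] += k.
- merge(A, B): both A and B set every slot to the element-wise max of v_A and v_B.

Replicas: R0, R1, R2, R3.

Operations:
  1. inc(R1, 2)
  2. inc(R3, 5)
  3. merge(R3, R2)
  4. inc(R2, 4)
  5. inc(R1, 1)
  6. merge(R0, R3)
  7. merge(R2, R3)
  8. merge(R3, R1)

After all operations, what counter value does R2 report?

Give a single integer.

Answer: 9

Derivation:
Op 1: inc R1 by 2 -> R1=(0,2,0,0) value=2
Op 2: inc R3 by 5 -> R3=(0,0,0,5) value=5
Op 3: merge R3<->R2 -> R3=(0,0,0,5) R2=(0,0,0,5)
Op 4: inc R2 by 4 -> R2=(0,0,4,5) value=9
Op 5: inc R1 by 1 -> R1=(0,3,0,0) value=3
Op 6: merge R0<->R3 -> R0=(0,0,0,5) R3=(0,0,0,5)
Op 7: merge R2<->R3 -> R2=(0,0,4,5) R3=(0,0,4,5)
Op 8: merge R3<->R1 -> R3=(0,3,4,5) R1=(0,3,4,5)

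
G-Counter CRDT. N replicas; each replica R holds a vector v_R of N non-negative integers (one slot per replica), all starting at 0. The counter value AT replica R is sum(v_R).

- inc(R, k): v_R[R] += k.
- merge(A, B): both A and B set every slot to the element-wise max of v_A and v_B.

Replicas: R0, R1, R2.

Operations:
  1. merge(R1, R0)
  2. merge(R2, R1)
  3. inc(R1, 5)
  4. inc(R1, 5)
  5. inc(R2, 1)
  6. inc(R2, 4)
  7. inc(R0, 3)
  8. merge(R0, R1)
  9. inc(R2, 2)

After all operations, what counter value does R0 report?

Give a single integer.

Op 1: merge R1<->R0 -> R1=(0,0,0) R0=(0,0,0)
Op 2: merge R2<->R1 -> R2=(0,0,0) R1=(0,0,0)
Op 3: inc R1 by 5 -> R1=(0,5,0) value=5
Op 4: inc R1 by 5 -> R1=(0,10,0) value=10
Op 5: inc R2 by 1 -> R2=(0,0,1) value=1
Op 6: inc R2 by 4 -> R2=(0,0,5) value=5
Op 7: inc R0 by 3 -> R0=(3,0,0) value=3
Op 8: merge R0<->R1 -> R0=(3,10,0) R1=(3,10,0)
Op 9: inc R2 by 2 -> R2=(0,0,7) value=7

Answer: 13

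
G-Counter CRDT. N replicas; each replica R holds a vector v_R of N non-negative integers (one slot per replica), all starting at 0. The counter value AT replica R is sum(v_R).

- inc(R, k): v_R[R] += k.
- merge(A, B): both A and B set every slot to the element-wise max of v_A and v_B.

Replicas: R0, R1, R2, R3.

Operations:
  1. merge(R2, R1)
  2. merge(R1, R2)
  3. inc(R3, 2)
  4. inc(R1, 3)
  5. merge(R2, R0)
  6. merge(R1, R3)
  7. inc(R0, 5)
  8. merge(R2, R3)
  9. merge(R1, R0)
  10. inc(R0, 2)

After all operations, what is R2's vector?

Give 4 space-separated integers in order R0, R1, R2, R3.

Answer: 0 3 0 2

Derivation:
Op 1: merge R2<->R1 -> R2=(0,0,0,0) R1=(0,0,0,0)
Op 2: merge R1<->R2 -> R1=(0,0,0,0) R2=(0,0,0,0)
Op 3: inc R3 by 2 -> R3=(0,0,0,2) value=2
Op 4: inc R1 by 3 -> R1=(0,3,0,0) value=3
Op 5: merge R2<->R0 -> R2=(0,0,0,0) R0=(0,0,0,0)
Op 6: merge R1<->R3 -> R1=(0,3,0,2) R3=(0,3,0,2)
Op 7: inc R0 by 5 -> R0=(5,0,0,0) value=5
Op 8: merge R2<->R3 -> R2=(0,3,0,2) R3=(0,3,0,2)
Op 9: merge R1<->R0 -> R1=(5,3,0,2) R0=(5,3,0,2)
Op 10: inc R0 by 2 -> R0=(7,3,0,2) value=12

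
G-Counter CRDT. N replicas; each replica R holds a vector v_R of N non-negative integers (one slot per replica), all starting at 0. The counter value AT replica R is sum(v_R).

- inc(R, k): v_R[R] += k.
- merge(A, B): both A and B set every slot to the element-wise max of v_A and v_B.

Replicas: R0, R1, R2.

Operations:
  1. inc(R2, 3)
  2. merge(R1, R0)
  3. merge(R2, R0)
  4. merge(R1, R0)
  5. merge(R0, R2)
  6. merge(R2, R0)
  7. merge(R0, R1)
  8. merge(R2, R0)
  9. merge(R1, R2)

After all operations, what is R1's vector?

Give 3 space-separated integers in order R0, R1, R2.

Op 1: inc R2 by 3 -> R2=(0,0,3) value=3
Op 2: merge R1<->R0 -> R1=(0,0,0) R0=(0,0,0)
Op 3: merge R2<->R0 -> R2=(0,0,3) R0=(0,0,3)
Op 4: merge R1<->R0 -> R1=(0,0,3) R0=(0,0,3)
Op 5: merge R0<->R2 -> R0=(0,0,3) R2=(0,0,3)
Op 6: merge R2<->R0 -> R2=(0,0,3) R0=(0,0,3)
Op 7: merge R0<->R1 -> R0=(0,0,3) R1=(0,0,3)
Op 8: merge R2<->R0 -> R2=(0,0,3) R0=(0,0,3)
Op 9: merge R1<->R2 -> R1=(0,0,3) R2=(0,0,3)

Answer: 0 0 3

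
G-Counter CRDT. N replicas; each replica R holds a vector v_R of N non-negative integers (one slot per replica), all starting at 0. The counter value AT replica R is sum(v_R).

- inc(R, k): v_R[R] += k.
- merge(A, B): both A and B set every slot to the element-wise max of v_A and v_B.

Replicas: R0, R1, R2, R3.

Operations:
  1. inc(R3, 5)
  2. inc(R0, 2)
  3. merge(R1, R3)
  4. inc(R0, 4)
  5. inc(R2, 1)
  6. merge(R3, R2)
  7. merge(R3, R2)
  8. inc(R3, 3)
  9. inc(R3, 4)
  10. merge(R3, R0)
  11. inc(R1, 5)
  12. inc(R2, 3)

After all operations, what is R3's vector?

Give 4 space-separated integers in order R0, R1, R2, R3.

Op 1: inc R3 by 5 -> R3=(0,0,0,5) value=5
Op 2: inc R0 by 2 -> R0=(2,0,0,0) value=2
Op 3: merge R1<->R3 -> R1=(0,0,0,5) R3=(0,0,0,5)
Op 4: inc R0 by 4 -> R0=(6,0,0,0) value=6
Op 5: inc R2 by 1 -> R2=(0,0,1,0) value=1
Op 6: merge R3<->R2 -> R3=(0,0,1,5) R2=(0,0,1,5)
Op 7: merge R3<->R2 -> R3=(0,0,1,5) R2=(0,0,1,5)
Op 8: inc R3 by 3 -> R3=(0,0,1,8) value=9
Op 9: inc R3 by 4 -> R3=(0,0,1,12) value=13
Op 10: merge R3<->R0 -> R3=(6,0,1,12) R0=(6,0,1,12)
Op 11: inc R1 by 5 -> R1=(0,5,0,5) value=10
Op 12: inc R2 by 3 -> R2=(0,0,4,5) value=9

Answer: 6 0 1 12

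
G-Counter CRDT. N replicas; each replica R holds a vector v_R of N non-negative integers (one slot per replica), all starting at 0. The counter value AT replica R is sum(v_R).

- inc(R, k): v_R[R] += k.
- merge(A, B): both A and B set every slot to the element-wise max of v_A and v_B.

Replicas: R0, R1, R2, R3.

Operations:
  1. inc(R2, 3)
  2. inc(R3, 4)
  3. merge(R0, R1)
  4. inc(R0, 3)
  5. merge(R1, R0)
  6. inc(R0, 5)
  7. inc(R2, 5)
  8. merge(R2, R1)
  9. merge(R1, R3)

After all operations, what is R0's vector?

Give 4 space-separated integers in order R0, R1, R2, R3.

Op 1: inc R2 by 3 -> R2=(0,0,3,0) value=3
Op 2: inc R3 by 4 -> R3=(0,0,0,4) value=4
Op 3: merge R0<->R1 -> R0=(0,0,0,0) R1=(0,0,0,0)
Op 4: inc R0 by 3 -> R0=(3,0,0,0) value=3
Op 5: merge R1<->R0 -> R1=(3,0,0,0) R0=(3,0,0,0)
Op 6: inc R0 by 5 -> R0=(8,0,0,0) value=8
Op 7: inc R2 by 5 -> R2=(0,0,8,0) value=8
Op 8: merge R2<->R1 -> R2=(3,0,8,0) R1=(3,0,8,0)
Op 9: merge R1<->R3 -> R1=(3,0,8,4) R3=(3,0,8,4)

Answer: 8 0 0 0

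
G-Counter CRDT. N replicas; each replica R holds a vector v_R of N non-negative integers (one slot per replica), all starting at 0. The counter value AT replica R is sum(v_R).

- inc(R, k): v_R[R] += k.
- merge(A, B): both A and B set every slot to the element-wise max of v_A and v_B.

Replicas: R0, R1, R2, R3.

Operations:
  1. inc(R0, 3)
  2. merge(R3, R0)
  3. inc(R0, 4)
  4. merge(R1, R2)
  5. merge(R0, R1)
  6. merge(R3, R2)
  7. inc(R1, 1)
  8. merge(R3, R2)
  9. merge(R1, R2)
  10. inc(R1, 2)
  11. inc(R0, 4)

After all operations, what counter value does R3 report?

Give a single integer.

Answer: 3

Derivation:
Op 1: inc R0 by 3 -> R0=(3,0,0,0) value=3
Op 2: merge R3<->R0 -> R3=(3,0,0,0) R0=(3,0,0,0)
Op 3: inc R0 by 4 -> R0=(7,0,0,0) value=7
Op 4: merge R1<->R2 -> R1=(0,0,0,0) R2=(0,0,0,0)
Op 5: merge R0<->R1 -> R0=(7,0,0,0) R1=(7,0,0,0)
Op 6: merge R3<->R2 -> R3=(3,0,0,0) R2=(3,0,0,0)
Op 7: inc R1 by 1 -> R1=(7,1,0,0) value=8
Op 8: merge R3<->R2 -> R3=(3,0,0,0) R2=(3,0,0,0)
Op 9: merge R1<->R2 -> R1=(7,1,0,0) R2=(7,1,0,0)
Op 10: inc R1 by 2 -> R1=(7,3,0,0) value=10
Op 11: inc R0 by 4 -> R0=(11,0,0,0) value=11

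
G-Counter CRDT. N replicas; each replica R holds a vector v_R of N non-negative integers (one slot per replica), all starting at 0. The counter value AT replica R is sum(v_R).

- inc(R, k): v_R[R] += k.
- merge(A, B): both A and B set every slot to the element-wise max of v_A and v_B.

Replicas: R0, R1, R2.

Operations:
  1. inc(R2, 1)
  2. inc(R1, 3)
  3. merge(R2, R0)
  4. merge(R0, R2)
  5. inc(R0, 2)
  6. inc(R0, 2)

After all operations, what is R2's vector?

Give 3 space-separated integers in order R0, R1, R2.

Answer: 0 0 1

Derivation:
Op 1: inc R2 by 1 -> R2=(0,0,1) value=1
Op 2: inc R1 by 3 -> R1=(0,3,0) value=3
Op 3: merge R2<->R0 -> R2=(0,0,1) R0=(0,0,1)
Op 4: merge R0<->R2 -> R0=(0,0,1) R2=(0,0,1)
Op 5: inc R0 by 2 -> R0=(2,0,1) value=3
Op 6: inc R0 by 2 -> R0=(4,0,1) value=5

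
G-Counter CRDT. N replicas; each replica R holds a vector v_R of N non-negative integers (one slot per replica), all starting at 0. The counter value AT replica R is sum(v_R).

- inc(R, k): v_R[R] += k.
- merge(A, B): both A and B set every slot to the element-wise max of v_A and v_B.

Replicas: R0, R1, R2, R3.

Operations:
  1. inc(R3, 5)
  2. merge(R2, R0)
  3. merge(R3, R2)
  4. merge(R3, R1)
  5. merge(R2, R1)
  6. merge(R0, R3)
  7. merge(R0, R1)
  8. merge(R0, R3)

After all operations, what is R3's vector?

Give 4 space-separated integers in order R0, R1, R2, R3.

Answer: 0 0 0 5

Derivation:
Op 1: inc R3 by 5 -> R3=(0,0,0,5) value=5
Op 2: merge R2<->R0 -> R2=(0,0,0,0) R0=(0,0,0,0)
Op 3: merge R3<->R2 -> R3=(0,0,0,5) R2=(0,0,0,5)
Op 4: merge R3<->R1 -> R3=(0,0,0,5) R1=(0,0,0,5)
Op 5: merge R2<->R1 -> R2=(0,0,0,5) R1=(0,0,0,5)
Op 6: merge R0<->R3 -> R0=(0,0,0,5) R3=(0,0,0,5)
Op 7: merge R0<->R1 -> R0=(0,0,0,5) R1=(0,0,0,5)
Op 8: merge R0<->R3 -> R0=(0,0,0,5) R3=(0,0,0,5)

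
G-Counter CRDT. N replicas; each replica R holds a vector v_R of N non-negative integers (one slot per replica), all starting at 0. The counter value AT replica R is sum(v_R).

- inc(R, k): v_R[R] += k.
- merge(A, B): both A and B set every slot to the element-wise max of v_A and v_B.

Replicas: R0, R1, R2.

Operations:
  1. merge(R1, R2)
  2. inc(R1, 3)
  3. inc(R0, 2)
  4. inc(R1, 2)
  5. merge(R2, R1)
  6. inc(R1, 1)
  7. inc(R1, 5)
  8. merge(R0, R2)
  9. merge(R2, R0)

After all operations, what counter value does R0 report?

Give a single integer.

Op 1: merge R1<->R2 -> R1=(0,0,0) R2=(0,0,0)
Op 2: inc R1 by 3 -> R1=(0,3,0) value=3
Op 3: inc R0 by 2 -> R0=(2,0,0) value=2
Op 4: inc R1 by 2 -> R1=(0,5,0) value=5
Op 5: merge R2<->R1 -> R2=(0,5,0) R1=(0,5,0)
Op 6: inc R1 by 1 -> R1=(0,6,0) value=6
Op 7: inc R1 by 5 -> R1=(0,11,0) value=11
Op 8: merge R0<->R2 -> R0=(2,5,0) R2=(2,5,0)
Op 9: merge R2<->R0 -> R2=(2,5,0) R0=(2,5,0)

Answer: 7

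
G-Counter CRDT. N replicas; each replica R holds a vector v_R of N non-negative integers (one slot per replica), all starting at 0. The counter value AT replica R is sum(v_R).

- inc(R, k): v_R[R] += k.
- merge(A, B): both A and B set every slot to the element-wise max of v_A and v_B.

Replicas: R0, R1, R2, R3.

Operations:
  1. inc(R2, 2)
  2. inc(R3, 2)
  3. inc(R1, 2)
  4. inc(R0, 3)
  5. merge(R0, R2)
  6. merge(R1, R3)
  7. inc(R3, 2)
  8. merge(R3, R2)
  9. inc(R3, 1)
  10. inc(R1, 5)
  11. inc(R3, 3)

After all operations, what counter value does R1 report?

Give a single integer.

Op 1: inc R2 by 2 -> R2=(0,0,2,0) value=2
Op 2: inc R3 by 2 -> R3=(0,0,0,2) value=2
Op 3: inc R1 by 2 -> R1=(0,2,0,0) value=2
Op 4: inc R0 by 3 -> R0=(3,0,0,0) value=3
Op 5: merge R0<->R2 -> R0=(3,0,2,0) R2=(3,0,2,0)
Op 6: merge R1<->R3 -> R1=(0,2,0,2) R3=(0,2,0,2)
Op 7: inc R3 by 2 -> R3=(0,2,0,4) value=6
Op 8: merge R3<->R2 -> R3=(3,2,2,4) R2=(3,2,2,4)
Op 9: inc R3 by 1 -> R3=(3,2,2,5) value=12
Op 10: inc R1 by 5 -> R1=(0,7,0,2) value=9
Op 11: inc R3 by 3 -> R3=(3,2,2,8) value=15

Answer: 9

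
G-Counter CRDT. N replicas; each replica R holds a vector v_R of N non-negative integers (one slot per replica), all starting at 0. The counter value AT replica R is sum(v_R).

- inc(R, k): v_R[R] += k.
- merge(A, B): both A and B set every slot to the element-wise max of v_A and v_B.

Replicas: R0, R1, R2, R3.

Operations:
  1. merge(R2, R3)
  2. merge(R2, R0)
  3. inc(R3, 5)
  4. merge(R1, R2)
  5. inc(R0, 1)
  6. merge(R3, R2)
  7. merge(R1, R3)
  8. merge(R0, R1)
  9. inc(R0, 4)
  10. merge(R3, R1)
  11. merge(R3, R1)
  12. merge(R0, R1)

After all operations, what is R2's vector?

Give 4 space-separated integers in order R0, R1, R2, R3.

Op 1: merge R2<->R3 -> R2=(0,0,0,0) R3=(0,0,0,0)
Op 2: merge R2<->R0 -> R2=(0,0,0,0) R0=(0,0,0,0)
Op 3: inc R3 by 5 -> R3=(0,0,0,5) value=5
Op 4: merge R1<->R2 -> R1=(0,0,0,0) R2=(0,0,0,0)
Op 5: inc R0 by 1 -> R0=(1,0,0,0) value=1
Op 6: merge R3<->R2 -> R3=(0,0,0,5) R2=(0,0,0,5)
Op 7: merge R1<->R3 -> R1=(0,0,0,5) R3=(0,0,0,5)
Op 8: merge R0<->R1 -> R0=(1,0,0,5) R1=(1,0,0,5)
Op 9: inc R0 by 4 -> R0=(5,0,0,5) value=10
Op 10: merge R3<->R1 -> R3=(1,0,0,5) R1=(1,0,0,5)
Op 11: merge R3<->R1 -> R3=(1,0,0,5) R1=(1,0,0,5)
Op 12: merge R0<->R1 -> R0=(5,0,0,5) R1=(5,0,0,5)

Answer: 0 0 0 5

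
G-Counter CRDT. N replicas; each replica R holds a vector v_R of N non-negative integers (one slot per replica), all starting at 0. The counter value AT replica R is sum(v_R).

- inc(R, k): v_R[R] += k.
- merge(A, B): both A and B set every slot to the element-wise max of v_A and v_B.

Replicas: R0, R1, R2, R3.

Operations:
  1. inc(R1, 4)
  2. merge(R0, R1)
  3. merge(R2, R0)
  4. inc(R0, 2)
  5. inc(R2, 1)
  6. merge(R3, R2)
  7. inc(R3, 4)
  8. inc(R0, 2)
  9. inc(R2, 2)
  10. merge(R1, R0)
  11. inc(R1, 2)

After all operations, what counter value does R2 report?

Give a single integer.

Answer: 7

Derivation:
Op 1: inc R1 by 4 -> R1=(0,4,0,0) value=4
Op 2: merge R0<->R1 -> R0=(0,4,0,0) R1=(0,4,0,0)
Op 3: merge R2<->R0 -> R2=(0,4,0,0) R0=(0,4,0,0)
Op 4: inc R0 by 2 -> R0=(2,4,0,0) value=6
Op 5: inc R2 by 1 -> R2=(0,4,1,0) value=5
Op 6: merge R3<->R2 -> R3=(0,4,1,0) R2=(0,4,1,0)
Op 7: inc R3 by 4 -> R3=(0,4,1,4) value=9
Op 8: inc R0 by 2 -> R0=(4,4,0,0) value=8
Op 9: inc R2 by 2 -> R2=(0,4,3,0) value=7
Op 10: merge R1<->R0 -> R1=(4,4,0,0) R0=(4,4,0,0)
Op 11: inc R1 by 2 -> R1=(4,6,0,0) value=10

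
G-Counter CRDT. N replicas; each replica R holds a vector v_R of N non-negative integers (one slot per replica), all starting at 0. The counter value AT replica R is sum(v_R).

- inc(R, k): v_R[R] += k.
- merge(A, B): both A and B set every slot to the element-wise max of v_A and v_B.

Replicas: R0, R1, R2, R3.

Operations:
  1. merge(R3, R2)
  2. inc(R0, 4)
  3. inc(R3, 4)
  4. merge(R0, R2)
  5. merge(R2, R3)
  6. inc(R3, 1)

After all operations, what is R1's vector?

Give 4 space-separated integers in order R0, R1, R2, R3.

Op 1: merge R3<->R2 -> R3=(0,0,0,0) R2=(0,0,0,0)
Op 2: inc R0 by 4 -> R0=(4,0,0,0) value=4
Op 3: inc R3 by 4 -> R3=(0,0,0,4) value=4
Op 4: merge R0<->R2 -> R0=(4,0,0,0) R2=(4,0,0,0)
Op 5: merge R2<->R3 -> R2=(4,0,0,4) R3=(4,0,0,4)
Op 6: inc R3 by 1 -> R3=(4,0,0,5) value=9

Answer: 0 0 0 0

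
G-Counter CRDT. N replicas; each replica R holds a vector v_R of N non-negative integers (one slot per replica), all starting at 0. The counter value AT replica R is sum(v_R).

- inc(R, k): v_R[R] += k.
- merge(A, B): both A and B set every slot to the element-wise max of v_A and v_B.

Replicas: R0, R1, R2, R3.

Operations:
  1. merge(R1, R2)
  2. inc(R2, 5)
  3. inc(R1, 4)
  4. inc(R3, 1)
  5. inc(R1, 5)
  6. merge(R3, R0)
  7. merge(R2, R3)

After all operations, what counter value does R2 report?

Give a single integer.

Op 1: merge R1<->R2 -> R1=(0,0,0,0) R2=(0,0,0,0)
Op 2: inc R2 by 5 -> R2=(0,0,5,0) value=5
Op 3: inc R1 by 4 -> R1=(0,4,0,0) value=4
Op 4: inc R3 by 1 -> R3=(0,0,0,1) value=1
Op 5: inc R1 by 5 -> R1=(0,9,0,0) value=9
Op 6: merge R3<->R0 -> R3=(0,0,0,1) R0=(0,0,0,1)
Op 7: merge R2<->R3 -> R2=(0,0,5,1) R3=(0,0,5,1)

Answer: 6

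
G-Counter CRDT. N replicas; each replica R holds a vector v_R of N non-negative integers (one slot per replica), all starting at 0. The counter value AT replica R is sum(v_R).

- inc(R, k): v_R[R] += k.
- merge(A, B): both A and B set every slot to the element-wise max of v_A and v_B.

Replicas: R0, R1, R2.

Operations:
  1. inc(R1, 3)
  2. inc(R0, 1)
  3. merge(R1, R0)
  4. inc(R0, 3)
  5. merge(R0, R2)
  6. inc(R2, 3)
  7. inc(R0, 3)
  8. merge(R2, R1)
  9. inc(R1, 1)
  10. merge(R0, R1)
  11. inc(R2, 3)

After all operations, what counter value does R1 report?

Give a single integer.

Answer: 14

Derivation:
Op 1: inc R1 by 3 -> R1=(0,3,0) value=3
Op 2: inc R0 by 1 -> R0=(1,0,0) value=1
Op 3: merge R1<->R0 -> R1=(1,3,0) R0=(1,3,0)
Op 4: inc R0 by 3 -> R0=(4,3,0) value=7
Op 5: merge R0<->R2 -> R0=(4,3,0) R2=(4,3,0)
Op 6: inc R2 by 3 -> R2=(4,3,3) value=10
Op 7: inc R0 by 3 -> R0=(7,3,0) value=10
Op 8: merge R2<->R1 -> R2=(4,3,3) R1=(4,3,3)
Op 9: inc R1 by 1 -> R1=(4,4,3) value=11
Op 10: merge R0<->R1 -> R0=(7,4,3) R1=(7,4,3)
Op 11: inc R2 by 3 -> R2=(4,3,6) value=13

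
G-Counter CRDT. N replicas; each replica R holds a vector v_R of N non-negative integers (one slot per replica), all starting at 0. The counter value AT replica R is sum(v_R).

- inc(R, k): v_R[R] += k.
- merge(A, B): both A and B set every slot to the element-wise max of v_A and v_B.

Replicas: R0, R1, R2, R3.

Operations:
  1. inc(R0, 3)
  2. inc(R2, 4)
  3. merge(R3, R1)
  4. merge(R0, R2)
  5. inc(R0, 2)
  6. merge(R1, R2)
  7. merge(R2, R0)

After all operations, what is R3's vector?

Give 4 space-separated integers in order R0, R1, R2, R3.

Op 1: inc R0 by 3 -> R0=(3,0,0,0) value=3
Op 2: inc R2 by 4 -> R2=(0,0,4,0) value=4
Op 3: merge R3<->R1 -> R3=(0,0,0,0) R1=(0,0,0,0)
Op 4: merge R0<->R2 -> R0=(3,0,4,0) R2=(3,0,4,0)
Op 5: inc R0 by 2 -> R0=(5,0,4,0) value=9
Op 6: merge R1<->R2 -> R1=(3,0,4,0) R2=(3,0,4,0)
Op 7: merge R2<->R0 -> R2=(5,0,4,0) R0=(5,0,4,0)

Answer: 0 0 0 0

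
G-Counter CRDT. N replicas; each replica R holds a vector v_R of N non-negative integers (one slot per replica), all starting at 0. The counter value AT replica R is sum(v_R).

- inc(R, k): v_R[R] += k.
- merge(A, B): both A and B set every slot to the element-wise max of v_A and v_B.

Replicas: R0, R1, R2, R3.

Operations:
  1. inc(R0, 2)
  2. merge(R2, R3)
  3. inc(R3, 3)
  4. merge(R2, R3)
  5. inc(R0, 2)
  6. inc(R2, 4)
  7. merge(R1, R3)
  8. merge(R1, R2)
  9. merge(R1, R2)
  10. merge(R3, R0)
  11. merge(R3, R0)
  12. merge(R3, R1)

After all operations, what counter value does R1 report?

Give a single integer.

Answer: 11

Derivation:
Op 1: inc R0 by 2 -> R0=(2,0,0,0) value=2
Op 2: merge R2<->R3 -> R2=(0,0,0,0) R3=(0,0,0,0)
Op 3: inc R3 by 3 -> R3=(0,0,0,3) value=3
Op 4: merge R2<->R3 -> R2=(0,0,0,3) R3=(0,0,0,3)
Op 5: inc R0 by 2 -> R0=(4,0,0,0) value=4
Op 6: inc R2 by 4 -> R2=(0,0,4,3) value=7
Op 7: merge R1<->R3 -> R1=(0,0,0,3) R3=(0,0,0,3)
Op 8: merge R1<->R2 -> R1=(0,0,4,3) R2=(0,0,4,3)
Op 9: merge R1<->R2 -> R1=(0,0,4,3) R2=(0,0,4,3)
Op 10: merge R3<->R0 -> R3=(4,0,0,3) R0=(4,0,0,3)
Op 11: merge R3<->R0 -> R3=(4,0,0,3) R0=(4,0,0,3)
Op 12: merge R3<->R1 -> R3=(4,0,4,3) R1=(4,0,4,3)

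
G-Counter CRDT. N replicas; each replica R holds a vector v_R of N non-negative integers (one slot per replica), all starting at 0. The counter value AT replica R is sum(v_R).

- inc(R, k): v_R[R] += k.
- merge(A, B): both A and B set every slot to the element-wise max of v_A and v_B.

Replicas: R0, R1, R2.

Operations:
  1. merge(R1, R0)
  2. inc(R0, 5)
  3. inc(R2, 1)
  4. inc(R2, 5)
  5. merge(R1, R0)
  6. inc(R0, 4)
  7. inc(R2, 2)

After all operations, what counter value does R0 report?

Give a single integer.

Answer: 9

Derivation:
Op 1: merge R1<->R0 -> R1=(0,0,0) R0=(0,0,0)
Op 2: inc R0 by 5 -> R0=(5,0,0) value=5
Op 3: inc R2 by 1 -> R2=(0,0,1) value=1
Op 4: inc R2 by 5 -> R2=(0,0,6) value=6
Op 5: merge R1<->R0 -> R1=(5,0,0) R0=(5,0,0)
Op 6: inc R0 by 4 -> R0=(9,0,0) value=9
Op 7: inc R2 by 2 -> R2=(0,0,8) value=8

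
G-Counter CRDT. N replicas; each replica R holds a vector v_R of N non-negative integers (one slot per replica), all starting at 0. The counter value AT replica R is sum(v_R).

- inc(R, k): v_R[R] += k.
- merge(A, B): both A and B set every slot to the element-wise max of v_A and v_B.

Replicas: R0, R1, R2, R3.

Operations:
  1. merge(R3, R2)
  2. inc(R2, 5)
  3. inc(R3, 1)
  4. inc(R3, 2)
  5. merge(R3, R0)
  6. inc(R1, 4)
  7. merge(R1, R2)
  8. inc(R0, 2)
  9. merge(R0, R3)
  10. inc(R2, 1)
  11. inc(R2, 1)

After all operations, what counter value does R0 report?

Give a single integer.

Op 1: merge R3<->R2 -> R3=(0,0,0,0) R2=(0,0,0,0)
Op 2: inc R2 by 5 -> R2=(0,0,5,0) value=5
Op 3: inc R3 by 1 -> R3=(0,0,0,1) value=1
Op 4: inc R3 by 2 -> R3=(0,0,0,3) value=3
Op 5: merge R3<->R0 -> R3=(0,0,0,3) R0=(0,0,0,3)
Op 6: inc R1 by 4 -> R1=(0,4,0,0) value=4
Op 7: merge R1<->R2 -> R1=(0,4,5,0) R2=(0,4,5,0)
Op 8: inc R0 by 2 -> R0=(2,0,0,3) value=5
Op 9: merge R0<->R3 -> R0=(2,0,0,3) R3=(2,0,0,3)
Op 10: inc R2 by 1 -> R2=(0,4,6,0) value=10
Op 11: inc R2 by 1 -> R2=(0,4,7,0) value=11

Answer: 5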